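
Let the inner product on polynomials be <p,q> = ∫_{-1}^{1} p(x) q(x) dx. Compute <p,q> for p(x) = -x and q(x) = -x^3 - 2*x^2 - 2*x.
<p,q> = 26/15

Expand the product: p(x)·q(x) = x^4 + 2*x^3 + 2*x^2.
∫_{-1}^{1} of each monomial x^k gives [2/(k+1) if k even, 0 if k odd]. Integrating term-by-term (or equivalently evaluating the antiderivative F(x) = x^5/5 + x^4/2 + 2*x^3/3 at the endpoints):
  F(1) − F(−1) = 41/30 − (-11/30) = 26/15.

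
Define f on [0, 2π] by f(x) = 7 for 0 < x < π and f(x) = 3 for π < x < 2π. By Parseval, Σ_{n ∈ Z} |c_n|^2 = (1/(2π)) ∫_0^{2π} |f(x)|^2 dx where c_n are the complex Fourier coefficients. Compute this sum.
Σ |c_n|^2 = 29

Parseval equates the L^2 energy of f (normalised by 1/(2π)) with the ℓ^2 sum of its Fourier coefficients: (1/(2π)) ∫_0^{2π} |f|^2 = Σ |c_n|^2.
Compute the left side: (1/(2π)) [∫_0^π 7^2 dx + ∫_π^{2π} 3^2 dx] = (1/(2π)) · (49π + 9π) = (49 + 9)/2 = 29.
So Σ_{n ∈ Z} |c_n|^2 = 29.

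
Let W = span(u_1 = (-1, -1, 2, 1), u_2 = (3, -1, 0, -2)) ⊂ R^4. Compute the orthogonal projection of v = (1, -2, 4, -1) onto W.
proj_W(v) = (103/82, -221/82, 140/41, -11/41)

Set up U = [u_1 | ... | u_2] ∈ R^(4×2). The projector onto W = col(U) is P = U (U^T U)^(-1) U^T.
Compute U^T U =
  [7, -4]
  [-4, 14],
and U^T v = (8, 7).
Solve U^T U · c = U^T v for the coefficients: c = (70/41, 81/82). The projection is proj_W(v) = U c.
Check: (v - proj_W(v)) · u_1 = 0  (should be 0).
Check: (v - proj_W(v)) · u_2 = 0  (should be 0).
Result: proj_W(v) = (103/82, -221/82, 140/41, -11/41).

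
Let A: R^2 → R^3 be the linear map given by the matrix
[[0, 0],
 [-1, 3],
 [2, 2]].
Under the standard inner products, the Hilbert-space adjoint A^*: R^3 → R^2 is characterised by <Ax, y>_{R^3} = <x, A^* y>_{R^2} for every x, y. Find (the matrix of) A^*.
A^* = A^T =
[[0, -1, 2],
 [0, 3, 2]]

For real matrices with standard dot products, the defining identity <Ax, y> = <x, A^* y> gives (Ax)^T y = x^T (A^*) y, i.e. x^T A^T y = x^T (A^*) y. Since this holds for all x, y, we must have A^* = A^T. Therefore
A^* =
[[0, -1, 2],
 [0, 3, 2]].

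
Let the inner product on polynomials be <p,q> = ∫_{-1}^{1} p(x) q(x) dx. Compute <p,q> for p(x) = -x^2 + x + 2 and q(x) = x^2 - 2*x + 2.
<p,q> = 94/15

Expand the product: p(x)·q(x) = -x^4 + 3*x^3 - 2*x^2 - 2*x + 4.
∫_{-1}^{1} of each monomial x^k gives [2/(k+1) if k even, 0 if k odd]. Integrating term-by-term (or equivalently evaluating the antiderivative F(x) = -x^5/5 + 3*x^4/4 - 2*x^3/3 - x^2 + 4*x at the endpoints):
  F(1) − F(−1) = 173/60 − (-203/60) = 94/15.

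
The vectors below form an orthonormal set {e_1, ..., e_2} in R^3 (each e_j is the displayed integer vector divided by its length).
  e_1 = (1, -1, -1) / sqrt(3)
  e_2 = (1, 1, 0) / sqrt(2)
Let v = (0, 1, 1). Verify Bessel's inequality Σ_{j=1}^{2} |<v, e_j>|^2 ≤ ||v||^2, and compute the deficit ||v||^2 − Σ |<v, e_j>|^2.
Σ |<v, e_j>|^2 = 11/6; ||v||^2 = 2; deficit = 1/6

Write each e_j = u_j / sqrt(<u_j, u_j>) where u_j is the displayed integer vector. Then <v, e_j> = <v, u_j> / sqrt(<u_j, u_j>), so |<v, e_j>|^2 = <v, u_j>^2 / <u_j, u_j>.
Coefficients: <v, e_1> = -2/sqrt(3), <v, e_2> = 1/sqrt(2).
Square and sum: Σ |<v, e_j>|^2 = 11/6.
Compute ||v||^2 = v·v = 2.
Deficit = 2 − 11/6 = 1/6 ≥ 0, confirming Bessel's inequality. (The deficit equals ||v − Σ <v,e_j> e_j||^2, the squared distance from v to span{e_j}.)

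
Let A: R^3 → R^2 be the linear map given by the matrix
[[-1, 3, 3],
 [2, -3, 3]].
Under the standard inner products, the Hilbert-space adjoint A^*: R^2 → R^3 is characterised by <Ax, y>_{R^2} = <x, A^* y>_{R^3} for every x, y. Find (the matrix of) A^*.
A^* = A^T =
[[-1, 2],
 [3, -3],
 [3, 3]]

For real matrices with standard dot products, the defining identity <Ax, y> = <x, A^* y> gives (Ax)^T y = x^T (A^*) y, i.e. x^T A^T y = x^T (A^*) y. Since this holds for all x, y, we must have A^* = A^T. Therefore
A^* =
[[-1, 2],
 [3, -3],
 [3, 3]].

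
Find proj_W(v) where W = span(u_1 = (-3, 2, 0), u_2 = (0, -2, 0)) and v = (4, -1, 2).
proj_W(v) = (4, -1, 0)

Set up U = [u_1 | ... | u_2] ∈ R^(3×2). The projector onto W = col(U) is P = U (U^T U)^(-1) U^T.
Compute U^T U =
  [13, -4]
  [-4, 4],
and U^T v = (-14, 2).
Solve U^T U · c = U^T v for the coefficients: c = (-4/3, -5/6). The projection is proj_W(v) = U c.
Check: (v - proj_W(v)) · u_1 = 0  (should be 0).
Check: (v - proj_W(v)) · u_2 = 0  (should be 0).
Result: proj_W(v) = (4, -1, 0).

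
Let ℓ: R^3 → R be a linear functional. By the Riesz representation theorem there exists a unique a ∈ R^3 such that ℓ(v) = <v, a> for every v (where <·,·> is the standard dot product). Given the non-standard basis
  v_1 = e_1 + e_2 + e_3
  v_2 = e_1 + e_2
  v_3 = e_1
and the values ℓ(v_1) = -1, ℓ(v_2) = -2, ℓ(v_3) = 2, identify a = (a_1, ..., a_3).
a = (2, -4, 1)

Write a = (a_1, ..., a_3) in the standard basis. For each basis vector v_i, ℓ(v_i) = <v_i, a> is a linear equation in the a_j's. Collect the n equations into a matrix system V a = ℓ, where row i of V is v_i (expressed in the standard basis). Since V is invertible (lower-triangular with 1s on the diagonal, up to permutation), solve by back-substitution:
  V =
[[1, 1, 1],
 [1, 1, 0],
 [1, 0, 0]]
  V a = (-1, -2, 2)
Solving gives a = (2, -4, 1).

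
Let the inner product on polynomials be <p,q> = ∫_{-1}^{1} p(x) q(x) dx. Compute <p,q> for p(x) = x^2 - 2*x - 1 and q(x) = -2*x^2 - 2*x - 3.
<p,q> = 36/5

Expand the product: p(x)·q(x) = -2*x^4 + 2*x^3 + 3*x^2 + 8*x + 3.
∫_{-1}^{1} of each monomial x^k gives [2/(k+1) if k even, 0 if k odd]. Integrating term-by-term (or equivalently evaluating the antiderivative F(x) = -2*x^5/5 + x^4/2 + x^3 + 4*x^2 + 3*x at the endpoints):
  F(1) − F(−1) = 81/10 − (9/10) = 36/5.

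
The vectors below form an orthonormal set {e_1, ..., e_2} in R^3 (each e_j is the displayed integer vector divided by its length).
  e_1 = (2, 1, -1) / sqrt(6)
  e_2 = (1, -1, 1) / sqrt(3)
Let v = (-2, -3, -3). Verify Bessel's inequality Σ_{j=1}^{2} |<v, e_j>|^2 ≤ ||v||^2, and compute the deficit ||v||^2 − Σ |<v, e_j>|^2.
Σ |<v, e_j>|^2 = 4; ||v||^2 = 22; deficit = 18

Write each e_j = u_j / sqrt(<u_j, u_j>) where u_j is the displayed integer vector. Then <v, e_j> = <v, u_j> / sqrt(<u_j, u_j>), so |<v, e_j>|^2 = <v, u_j>^2 / <u_j, u_j>.
Coefficients: <v, e_1> = -4/sqrt(6), <v, e_2> = -2/sqrt(3).
Square and sum: Σ |<v, e_j>|^2 = 4.
Compute ||v||^2 = v·v = 22.
Deficit = 22 − 4 = 18 ≥ 0, confirming Bessel's inequality. (The deficit equals ||v − Σ <v,e_j> e_j||^2, the squared distance from v to span{e_j}.)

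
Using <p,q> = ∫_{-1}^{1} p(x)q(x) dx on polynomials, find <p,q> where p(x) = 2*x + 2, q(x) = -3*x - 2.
<p,q> = -12

Expand the product: p(x)·q(x) = -6*x^2 - 10*x - 4.
∫_{-1}^{1} of each monomial x^k gives [2/(k+1) if k even, 0 if k odd]. Integrating term-by-term (or equivalently evaluating the antiderivative F(x) = -2*x^3 - 5*x^2 - 4*x at the endpoints):
  F(1) − F(−1) = -11 − (1) = -12.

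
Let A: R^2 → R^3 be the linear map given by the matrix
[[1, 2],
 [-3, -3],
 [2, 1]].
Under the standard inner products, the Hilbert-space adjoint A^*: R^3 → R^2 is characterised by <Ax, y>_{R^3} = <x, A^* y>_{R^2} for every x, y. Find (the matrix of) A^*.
A^* = A^T =
[[1, -3, 2],
 [2, -3, 1]]

For real matrices with standard dot products, the defining identity <Ax, y> = <x, A^* y> gives (Ax)^T y = x^T (A^*) y, i.e. x^T A^T y = x^T (A^*) y. Since this holds for all x, y, we must have A^* = A^T. Therefore
A^* =
[[1, -3, 2],
 [2, -3, 1]].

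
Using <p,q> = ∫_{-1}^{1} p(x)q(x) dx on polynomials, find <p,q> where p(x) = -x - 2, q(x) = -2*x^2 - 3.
<p,q> = 44/3

Expand the product: p(x)·q(x) = 2*x^3 + 4*x^2 + 3*x + 6.
∫_{-1}^{1} of each monomial x^k gives [2/(k+1) if k even, 0 if k odd]. Integrating term-by-term (or equivalently evaluating the antiderivative F(x) = x^4/2 + 4*x^3/3 + 3*x^2/2 + 6*x at the endpoints):
  F(1) − F(−1) = 28/3 − (-16/3) = 44/3.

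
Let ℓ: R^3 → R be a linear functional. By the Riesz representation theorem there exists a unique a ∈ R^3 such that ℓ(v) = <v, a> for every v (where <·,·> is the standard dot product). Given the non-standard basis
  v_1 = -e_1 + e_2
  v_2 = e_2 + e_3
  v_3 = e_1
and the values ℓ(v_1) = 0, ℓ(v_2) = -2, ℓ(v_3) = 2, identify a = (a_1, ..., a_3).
a = (2, 2, -4)

Write a = (a_1, ..., a_3) in the standard basis. For each basis vector v_i, ℓ(v_i) = <v_i, a> is a linear equation in the a_j's. Collect the n equations into a matrix system V a = ℓ, where row i of V is v_i (expressed in the standard basis). Since V is invertible (lower-triangular with 1s on the diagonal, up to permutation), solve by back-substitution:
  V =
[[-1, 1, 0],
 [0, 1, 1],
 [1, 0, 0]]
  V a = (0, -2, 2)
Solving gives a = (2, 2, -4).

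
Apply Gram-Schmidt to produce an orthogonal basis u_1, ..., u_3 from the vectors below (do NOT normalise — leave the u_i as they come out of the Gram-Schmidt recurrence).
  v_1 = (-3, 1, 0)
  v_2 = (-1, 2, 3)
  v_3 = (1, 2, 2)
Orthogonal basis:
  u_1 = (-3, 1, 0)
  u_2 = (1/2, 3/2, 3)
  u_3 = (33/115, 99/115, -11/23)

Apply the Gram-Schmidt recurrence
  u_1 = v_1
  u_i = v_i − Σ_{j<i} ((v_i · u_j) / (u_j · u_j)) · u_j.

Step by step this gives:
  u_1 = (-3, 1, 0)
  u_2 = (1/2, 3/2, 3)
  u_3 = (33/115, 99/115, -11/23)

Orthogonality check:
  u_2 · u_1 = 0 (should be 0)
  u_3 · u_1 = 0 (should be 0)
  u_3 · u_2 = 0 (should be 0)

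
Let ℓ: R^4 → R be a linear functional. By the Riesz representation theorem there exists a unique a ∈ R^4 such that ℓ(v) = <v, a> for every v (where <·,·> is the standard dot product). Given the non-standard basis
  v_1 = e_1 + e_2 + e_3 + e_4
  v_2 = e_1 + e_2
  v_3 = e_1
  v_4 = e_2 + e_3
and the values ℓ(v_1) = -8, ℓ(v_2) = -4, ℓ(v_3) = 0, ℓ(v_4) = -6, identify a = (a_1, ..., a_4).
a = (0, -4, -2, -2)

Write a = (a_1, ..., a_4) in the standard basis. For each basis vector v_i, ℓ(v_i) = <v_i, a> is a linear equation in the a_j's. Collect the n equations into a matrix system V a = ℓ, where row i of V is v_i (expressed in the standard basis). Since V is invertible (lower-triangular with 1s on the diagonal, up to permutation), solve by back-substitution:
  V =
[[1, 1, 1, 1],
 [1, 1, 0, 0],
 [1, 0, 0, 0],
 [0, 1, 1, 0]]
  V a = (-8, -4, 0, -6)
Solving gives a = (0, -4, -2, -2).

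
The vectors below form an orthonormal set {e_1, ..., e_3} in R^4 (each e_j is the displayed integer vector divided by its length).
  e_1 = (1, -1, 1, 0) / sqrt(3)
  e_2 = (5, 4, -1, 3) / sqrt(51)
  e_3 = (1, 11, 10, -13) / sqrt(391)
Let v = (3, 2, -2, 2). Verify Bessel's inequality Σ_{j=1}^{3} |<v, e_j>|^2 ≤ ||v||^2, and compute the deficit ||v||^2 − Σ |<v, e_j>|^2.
Σ |<v, e_j>|^2 = 467/23; ||v||^2 = 21; deficit = 16/23

Write each e_j = u_j / sqrt(<u_j, u_j>) where u_j is the displayed integer vector. Then <v, e_j> = <v, u_j> / sqrt(<u_j, u_j>), so |<v, e_j>|^2 = <v, u_j>^2 / <u_j, u_j>.
Coefficients: <v, e_1> = -1/sqrt(3), <v, e_2> = 31/sqrt(51), <v, e_3> = -21/sqrt(391).
Square and sum: Σ |<v, e_j>|^2 = 467/23.
Compute ||v||^2 = v·v = 21.
Deficit = 21 − 467/23 = 16/23 ≥ 0, confirming Bessel's inequality. (The deficit equals ||v − Σ <v,e_j> e_j||^2, the squared distance from v to span{e_j}.)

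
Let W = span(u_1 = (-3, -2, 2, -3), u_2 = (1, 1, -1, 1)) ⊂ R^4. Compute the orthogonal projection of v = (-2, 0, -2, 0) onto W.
proj_W(v) = (-1, 1, -1, -1)

Set up U = [u_1 | ... | u_2] ∈ R^(4×2). The projector onto W = col(U) is P = U (U^T U)^(-1) U^T.
Compute U^T U =
  [26, -10]
  [-10, 4],
and U^T v = (2, 0).
Solve U^T U · c = U^T v for the coefficients: c = (2, 5). The projection is proj_W(v) = U c.
Check: (v - proj_W(v)) · u_1 = 0  (should be 0).
Check: (v - proj_W(v)) · u_2 = 0  (should be 0).
Result: proj_W(v) = (-1, 1, -1, -1).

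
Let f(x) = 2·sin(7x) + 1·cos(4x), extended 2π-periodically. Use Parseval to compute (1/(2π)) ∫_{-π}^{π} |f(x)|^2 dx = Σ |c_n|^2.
Σ |c_n|^2 = 5/2

Expand |f|^2 and use orthogonality of {sin(nx), cos(mx)} on [-π, π]:
  ∫_{-π}^{π} sin(nx)^2 dx = π, ∫ cos(mx)^2 dx = π, and cross terms integrate to 0.
So ∫_{-π}^{π} f(x)^2 dx = 2^2 · π + 1^2 · π = (4 + 1)π.
Divide by 2π: (4 + 1)/2 = 5/2.
By Parseval, this equals Σ |c_n|^2.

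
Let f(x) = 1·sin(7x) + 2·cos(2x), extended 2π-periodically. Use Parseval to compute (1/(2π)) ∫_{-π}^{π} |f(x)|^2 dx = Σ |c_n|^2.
Σ |c_n|^2 = 5/2

Expand |f|^2 and use orthogonality of {sin(nx), cos(mx)} on [-π, π]:
  ∫_{-π}^{π} sin(nx)^2 dx = π, ∫ cos(mx)^2 dx = π, and cross terms integrate to 0.
So ∫_{-π}^{π} f(x)^2 dx = 1^2 · π + 2^2 · π = (1 + 4)π.
Divide by 2π: (1 + 4)/2 = 5/2.
By Parseval, this equals Σ |c_n|^2.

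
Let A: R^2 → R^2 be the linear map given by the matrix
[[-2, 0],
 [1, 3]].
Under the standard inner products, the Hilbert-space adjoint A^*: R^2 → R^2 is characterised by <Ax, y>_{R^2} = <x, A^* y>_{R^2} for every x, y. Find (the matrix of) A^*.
A^* = A^T =
[[-2, 1],
 [0, 3]]

For real matrices with standard dot products, the defining identity <Ax, y> = <x, A^* y> gives (Ax)^T y = x^T (A^*) y, i.e. x^T A^T y = x^T (A^*) y. Since this holds for all x, y, we must have A^* = A^T. Therefore
A^* =
[[-2, 1],
 [0, 3]].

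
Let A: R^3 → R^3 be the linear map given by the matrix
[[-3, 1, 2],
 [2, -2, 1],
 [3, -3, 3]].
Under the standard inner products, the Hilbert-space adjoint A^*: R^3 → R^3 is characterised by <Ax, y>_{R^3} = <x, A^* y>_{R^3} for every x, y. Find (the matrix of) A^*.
A^* = A^T =
[[-3, 2, 3],
 [1, -2, -3],
 [2, 1, 3]]

For real matrices with standard dot products, the defining identity <Ax, y> = <x, A^* y> gives (Ax)^T y = x^T (A^*) y, i.e. x^T A^T y = x^T (A^*) y. Since this holds for all x, y, we must have A^* = A^T. Therefore
A^* =
[[-3, 2, 3],
 [1, -2, -3],
 [2, 1, 3]].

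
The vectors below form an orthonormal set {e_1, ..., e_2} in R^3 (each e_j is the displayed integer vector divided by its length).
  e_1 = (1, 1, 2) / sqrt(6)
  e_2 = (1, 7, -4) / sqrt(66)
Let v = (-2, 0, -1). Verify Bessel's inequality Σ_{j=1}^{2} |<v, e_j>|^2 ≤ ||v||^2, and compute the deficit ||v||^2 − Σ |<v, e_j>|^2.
Σ |<v, e_j>|^2 = 30/11; ||v||^2 = 5; deficit = 25/11

Write each e_j = u_j / sqrt(<u_j, u_j>) where u_j is the displayed integer vector. Then <v, e_j> = <v, u_j> / sqrt(<u_j, u_j>), so |<v, e_j>|^2 = <v, u_j>^2 / <u_j, u_j>.
Coefficients: <v, e_1> = -4/sqrt(6), <v, e_2> = 2/sqrt(66).
Square and sum: Σ |<v, e_j>|^2 = 30/11.
Compute ||v||^2 = v·v = 5.
Deficit = 5 − 30/11 = 25/11 ≥ 0, confirming Bessel's inequality. (The deficit equals ||v − Σ <v,e_j> e_j||^2, the squared distance from v to span{e_j}.)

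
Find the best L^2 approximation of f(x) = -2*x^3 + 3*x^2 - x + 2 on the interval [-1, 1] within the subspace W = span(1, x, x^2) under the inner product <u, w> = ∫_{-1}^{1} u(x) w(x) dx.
g(x) = 3*x^2 - 11*x/5 + 2

The best approximation g ∈ W is the orthogonal projection of f onto W. Writing g = a_0 + a_1 x + a_2 x^2, the coefficients solve the normal equations G · a = b where
  G_{ij} = <φ_i, φ_j> and b_i = <f, φ_i>, with φ_0 = 1, φ_1 = x, φ_2 = x^2.
G =
  [2, 0, 2/3]
  [0, 2/3, 0]
  [2/3, 0, 2/5],
b = (6, -22/15, 38/15).
Solving gives a_0 = 2, a_1 = -11/5, a_2 = 3, so
  g(x) = 3*x^2 - 11*x/5 + 2.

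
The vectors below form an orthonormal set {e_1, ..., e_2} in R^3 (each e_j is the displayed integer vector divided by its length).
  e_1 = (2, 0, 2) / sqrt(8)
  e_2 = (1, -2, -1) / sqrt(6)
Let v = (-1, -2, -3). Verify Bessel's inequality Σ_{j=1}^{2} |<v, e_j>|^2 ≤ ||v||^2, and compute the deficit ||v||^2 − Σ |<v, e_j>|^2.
Σ |<v, e_j>|^2 = 14; ||v||^2 = 14; deficit = 0

Write each e_j = u_j / sqrt(<u_j, u_j>) where u_j is the displayed integer vector. Then <v, e_j> = <v, u_j> / sqrt(<u_j, u_j>), so |<v, e_j>|^2 = <v, u_j>^2 / <u_j, u_j>.
Coefficients: <v, e_1> = -8/sqrt(8), <v, e_2> = 6/sqrt(6).
Square and sum: Σ |<v, e_j>|^2 = 14.
Compute ||v||^2 = v·v = 14.
Deficit = 14 − 14 = 0 ≥ 0, confirming Bessel's inequality. (The deficit equals ||v − Σ <v,e_j> e_j||^2, the squared distance from v to span{e_j}.)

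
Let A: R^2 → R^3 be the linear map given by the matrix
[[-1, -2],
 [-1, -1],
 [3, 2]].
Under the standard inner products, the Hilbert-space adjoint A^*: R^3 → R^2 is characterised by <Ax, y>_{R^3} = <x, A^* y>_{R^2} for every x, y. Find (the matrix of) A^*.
A^* = A^T =
[[-1, -1, 3],
 [-2, -1, 2]]

For real matrices with standard dot products, the defining identity <Ax, y> = <x, A^* y> gives (Ax)^T y = x^T (A^*) y, i.e. x^T A^T y = x^T (A^*) y. Since this holds for all x, y, we must have A^* = A^T. Therefore
A^* =
[[-1, -1, 3],
 [-2, -1, 2]].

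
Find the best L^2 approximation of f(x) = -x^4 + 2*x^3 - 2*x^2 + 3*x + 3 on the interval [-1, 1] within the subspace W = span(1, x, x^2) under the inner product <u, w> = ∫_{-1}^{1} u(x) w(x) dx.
g(x) = -20*x^2/7 + 21*x/5 + 108/35

The best approximation g ∈ W is the orthogonal projection of f onto W. Writing g = a_0 + a_1 x + a_2 x^2, the coefficients solve the normal equations G · a = b where
  G_{ij} = <φ_i, φ_j> and b_i = <f, φ_i>, with φ_0 = 1, φ_1 = x, φ_2 = x^2.
G =
  [2, 0, 2/3]
  [0, 2/3, 0]
  [2/3, 0, 2/5],
b = (64/15, 14/5, 32/35).
Solving gives a_0 = 108/35, a_1 = 21/5, a_2 = -20/7, so
  g(x) = -20*x^2/7 + 21*x/5 + 108/35.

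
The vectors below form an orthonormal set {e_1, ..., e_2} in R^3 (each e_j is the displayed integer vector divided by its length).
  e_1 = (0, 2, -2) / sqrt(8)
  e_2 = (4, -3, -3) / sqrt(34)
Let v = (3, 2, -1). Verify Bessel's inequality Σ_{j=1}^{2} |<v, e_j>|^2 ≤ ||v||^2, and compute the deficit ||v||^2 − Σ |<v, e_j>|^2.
Σ |<v, e_j>|^2 = 117/17; ||v||^2 = 14; deficit = 121/17

Write each e_j = u_j / sqrt(<u_j, u_j>) where u_j is the displayed integer vector. Then <v, e_j> = <v, u_j> / sqrt(<u_j, u_j>), so |<v, e_j>|^2 = <v, u_j>^2 / <u_j, u_j>.
Coefficients: <v, e_1> = 6/sqrt(8), <v, e_2> = 9/sqrt(34).
Square and sum: Σ |<v, e_j>|^2 = 117/17.
Compute ||v||^2 = v·v = 14.
Deficit = 14 − 117/17 = 121/17 ≥ 0, confirming Bessel's inequality. (The deficit equals ||v − Σ <v,e_j> e_j||^2, the squared distance from v to span{e_j}.)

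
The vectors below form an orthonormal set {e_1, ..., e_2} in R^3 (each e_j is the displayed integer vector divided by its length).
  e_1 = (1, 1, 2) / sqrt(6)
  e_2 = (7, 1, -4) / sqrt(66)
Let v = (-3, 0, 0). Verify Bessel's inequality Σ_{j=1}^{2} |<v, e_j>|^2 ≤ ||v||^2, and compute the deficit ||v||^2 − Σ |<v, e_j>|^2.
Σ |<v, e_j>|^2 = 90/11; ||v||^2 = 9; deficit = 9/11

Write each e_j = u_j / sqrt(<u_j, u_j>) where u_j is the displayed integer vector. Then <v, e_j> = <v, u_j> / sqrt(<u_j, u_j>), so |<v, e_j>|^2 = <v, u_j>^2 / <u_j, u_j>.
Coefficients: <v, e_1> = -3/sqrt(6), <v, e_2> = -21/sqrt(66).
Square and sum: Σ |<v, e_j>|^2 = 90/11.
Compute ||v||^2 = v·v = 9.
Deficit = 9 − 90/11 = 9/11 ≥ 0, confirming Bessel's inequality. (The deficit equals ||v − Σ <v,e_j> e_j||^2, the squared distance from v to span{e_j}.)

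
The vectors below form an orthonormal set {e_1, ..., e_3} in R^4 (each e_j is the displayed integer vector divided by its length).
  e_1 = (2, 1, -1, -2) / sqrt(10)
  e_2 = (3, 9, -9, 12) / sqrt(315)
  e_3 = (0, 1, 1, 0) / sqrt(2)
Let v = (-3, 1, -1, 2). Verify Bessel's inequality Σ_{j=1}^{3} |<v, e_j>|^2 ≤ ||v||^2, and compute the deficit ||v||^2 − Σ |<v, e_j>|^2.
Σ |<v, e_j>|^2 = 69/7; ||v||^2 = 15; deficit = 36/7

Write each e_j = u_j / sqrt(<u_j, u_j>) where u_j is the displayed integer vector. Then <v, e_j> = <v, u_j> / sqrt(<u_j, u_j>), so |<v, e_j>|^2 = <v, u_j>^2 / <u_j, u_j>.
Coefficients: <v, e_1> = -8/sqrt(10), <v, e_2> = 33/sqrt(315), <v, e_3> = 0/sqrt(2).
Square and sum: Σ |<v, e_j>|^2 = 69/7.
Compute ||v||^2 = v·v = 15.
Deficit = 15 − 69/7 = 36/7 ≥ 0, confirming Bessel's inequality. (The deficit equals ||v − Σ <v,e_j> e_j||^2, the squared distance from v to span{e_j}.)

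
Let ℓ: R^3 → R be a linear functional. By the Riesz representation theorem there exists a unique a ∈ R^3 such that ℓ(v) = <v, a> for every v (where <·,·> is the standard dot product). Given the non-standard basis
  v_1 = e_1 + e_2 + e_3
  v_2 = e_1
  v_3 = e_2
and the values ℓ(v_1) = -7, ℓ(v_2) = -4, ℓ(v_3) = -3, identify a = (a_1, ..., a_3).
a = (-4, -3, 0)

Write a = (a_1, ..., a_3) in the standard basis. For each basis vector v_i, ℓ(v_i) = <v_i, a> is a linear equation in the a_j's. Collect the n equations into a matrix system V a = ℓ, where row i of V is v_i (expressed in the standard basis). Since V is invertible (lower-triangular with 1s on the diagonal, up to permutation), solve by back-substitution:
  V =
[[1, 1, 1],
 [1, 0, 0],
 [0, 1, 0]]
  V a = (-7, -4, -3)
Solving gives a = (-4, -3, 0).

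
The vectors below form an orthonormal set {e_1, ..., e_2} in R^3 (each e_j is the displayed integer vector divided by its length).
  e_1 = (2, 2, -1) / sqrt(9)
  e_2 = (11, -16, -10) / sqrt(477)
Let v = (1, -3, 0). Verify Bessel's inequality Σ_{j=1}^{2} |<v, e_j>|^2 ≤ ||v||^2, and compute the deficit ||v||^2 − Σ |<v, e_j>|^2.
Σ |<v, e_j>|^2 = 481/53; ||v||^2 = 10; deficit = 49/53

Write each e_j = u_j / sqrt(<u_j, u_j>) where u_j is the displayed integer vector. Then <v, e_j> = <v, u_j> / sqrt(<u_j, u_j>), so |<v, e_j>|^2 = <v, u_j>^2 / <u_j, u_j>.
Coefficients: <v, e_1> = -4/sqrt(9), <v, e_2> = 59/sqrt(477).
Square and sum: Σ |<v, e_j>|^2 = 481/53.
Compute ||v||^2 = v·v = 10.
Deficit = 10 − 481/53 = 49/53 ≥ 0, confirming Bessel's inequality. (The deficit equals ||v − Σ <v,e_j> e_j||^2, the squared distance from v to span{e_j}.)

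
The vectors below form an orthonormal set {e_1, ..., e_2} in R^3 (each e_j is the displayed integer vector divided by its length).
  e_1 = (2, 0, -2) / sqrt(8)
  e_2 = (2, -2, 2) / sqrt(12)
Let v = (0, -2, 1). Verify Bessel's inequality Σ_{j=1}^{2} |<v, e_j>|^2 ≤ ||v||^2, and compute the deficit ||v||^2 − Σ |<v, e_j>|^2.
Σ |<v, e_j>|^2 = 7/2; ||v||^2 = 5; deficit = 3/2

Write each e_j = u_j / sqrt(<u_j, u_j>) where u_j is the displayed integer vector. Then <v, e_j> = <v, u_j> / sqrt(<u_j, u_j>), so |<v, e_j>|^2 = <v, u_j>^2 / <u_j, u_j>.
Coefficients: <v, e_1> = -2/sqrt(8), <v, e_2> = 6/sqrt(12).
Square and sum: Σ |<v, e_j>|^2 = 7/2.
Compute ||v||^2 = v·v = 5.
Deficit = 5 − 7/2 = 3/2 ≥ 0, confirming Bessel's inequality. (The deficit equals ||v − Σ <v,e_j> e_j||^2, the squared distance from v to span{e_j}.)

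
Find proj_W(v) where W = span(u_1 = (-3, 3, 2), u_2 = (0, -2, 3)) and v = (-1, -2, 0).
proj_W(v) = (9/22, -293/286, 93/143)

Set up U = [u_1 | ... | u_2] ∈ R^(3×2). The projector onto W = col(U) is P = U (U^T U)^(-1) U^T.
Compute U^T U =
  [22, 0]
  [0, 13],
and U^T v = (-3, 4).
Solve U^T U · c = U^T v for the coefficients: c = (-3/22, 4/13). The projection is proj_W(v) = U c.
Check: (v - proj_W(v)) · u_1 = 0  (should be 0).
Check: (v - proj_W(v)) · u_2 = 0  (should be 0).
Result: proj_W(v) = (9/22, -293/286, 93/143).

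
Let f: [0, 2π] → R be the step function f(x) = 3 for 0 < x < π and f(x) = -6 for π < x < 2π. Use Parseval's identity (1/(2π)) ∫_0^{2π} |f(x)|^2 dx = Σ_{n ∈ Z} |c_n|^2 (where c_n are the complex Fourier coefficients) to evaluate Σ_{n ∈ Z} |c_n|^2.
Σ |c_n|^2 = 45/2

Parseval equates the L^2 energy of f (normalised by 1/(2π)) with the ℓ^2 sum of its Fourier coefficients: (1/(2π)) ∫_0^{2π} |f|^2 = Σ |c_n|^2.
Compute the left side: (1/(2π)) [∫_0^π 3^2 dx + ∫_π^{2π} (-6)^2 dx] = (1/(2π)) · (9π + 36π) = (9 + 36)/2 = 45/2.
So Σ_{n ∈ Z} |c_n|^2 = 45/2.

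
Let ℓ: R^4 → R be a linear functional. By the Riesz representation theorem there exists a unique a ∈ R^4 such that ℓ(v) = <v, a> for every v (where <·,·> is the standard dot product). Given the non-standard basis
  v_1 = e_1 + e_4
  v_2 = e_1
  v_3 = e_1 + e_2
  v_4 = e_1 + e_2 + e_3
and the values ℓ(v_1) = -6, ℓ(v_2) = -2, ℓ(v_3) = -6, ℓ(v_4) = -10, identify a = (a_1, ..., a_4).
a = (-2, -4, -4, -4)

Write a = (a_1, ..., a_4) in the standard basis. For each basis vector v_i, ℓ(v_i) = <v_i, a> is a linear equation in the a_j's. Collect the n equations into a matrix system V a = ℓ, where row i of V is v_i (expressed in the standard basis). Since V is invertible (lower-triangular with 1s on the diagonal, up to permutation), solve by back-substitution:
  V =
[[1, 0, 0, 1],
 [1, 0, 0, 0],
 [1, 1, 0, 0],
 [1, 1, 1, 0]]
  V a = (-6, -2, -6, -10)
Solving gives a = (-2, -4, -4, -4).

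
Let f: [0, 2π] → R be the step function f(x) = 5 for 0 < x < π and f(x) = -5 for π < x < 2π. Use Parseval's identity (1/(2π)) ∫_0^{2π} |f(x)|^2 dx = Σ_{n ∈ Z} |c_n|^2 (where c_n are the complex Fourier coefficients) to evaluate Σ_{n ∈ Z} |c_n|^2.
Σ |c_n|^2 = 25

Parseval equates the L^2 energy of f (normalised by 1/(2π)) with the ℓ^2 sum of its Fourier coefficients: (1/(2π)) ∫_0^{2π} |f|^2 = Σ |c_n|^2.
Compute the left side: (1/(2π)) [∫_0^π 5^2 dx + ∫_π^{2π} (-5)^2 dx] = (1/(2π)) · (25π + 25π) = (25 + 25)/2 = 25.
So Σ_{n ∈ Z} |c_n|^2 = 25.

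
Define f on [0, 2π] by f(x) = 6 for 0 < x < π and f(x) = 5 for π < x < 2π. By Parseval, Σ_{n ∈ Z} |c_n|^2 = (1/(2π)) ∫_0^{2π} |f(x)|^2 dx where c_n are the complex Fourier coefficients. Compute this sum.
Σ |c_n|^2 = 61/2

Parseval equates the L^2 energy of f (normalised by 1/(2π)) with the ℓ^2 sum of its Fourier coefficients: (1/(2π)) ∫_0^{2π} |f|^2 = Σ |c_n|^2.
Compute the left side: (1/(2π)) [∫_0^π 6^2 dx + ∫_π^{2π} 5^2 dx] = (1/(2π)) · (36π + 25π) = (36 + 25)/2 = 61/2.
So Σ_{n ∈ Z} |c_n|^2 = 61/2.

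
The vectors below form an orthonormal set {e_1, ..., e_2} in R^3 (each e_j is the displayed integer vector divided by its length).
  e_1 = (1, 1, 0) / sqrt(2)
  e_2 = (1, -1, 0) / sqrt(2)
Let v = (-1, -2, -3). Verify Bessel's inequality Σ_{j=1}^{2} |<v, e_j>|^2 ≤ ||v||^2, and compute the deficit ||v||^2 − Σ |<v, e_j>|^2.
Σ |<v, e_j>|^2 = 5; ||v||^2 = 14; deficit = 9

Write each e_j = u_j / sqrt(<u_j, u_j>) where u_j is the displayed integer vector. Then <v, e_j> = <v, u_j> / sqrt(<u_j, u_j>), so |<v, e_j>|^2 = <v, u_j>^2 / <u_j, u_j>.
Coefficients: <v, e_1> = -3/sqrt(2), <v, e_2> = 1/sqrt(2).
Square and sum: Σ |<v, e_j>|^2 = 5.
Compute ||v||^2 = v·v = 14.
Deficit = 14 − 5 = 9 ≥ 0, confirming Bessel's inequality. (The deficit equals ||v − Σ <v,e_j> e_j||^2, the squared distance from v to span{e_j}.)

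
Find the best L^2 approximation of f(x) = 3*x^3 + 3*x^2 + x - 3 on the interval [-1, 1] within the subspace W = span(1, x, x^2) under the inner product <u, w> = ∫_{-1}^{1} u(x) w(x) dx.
g(x) = 3*x^2 + 14*x/5 - 3

The best approximation g ∈ W is the orthogonal projection of f onto W. Writing g = a_0 + a_1 x + a_2 x^2, the coefficients solve the normal equations G · a = b where
  G_{ij} = <φ_i, φ_j> and b_i = <f, φ_i>, with φ_0 = 1, φ_1 = x, φ_2 = x^2.
G =
  [2, 0, 2/3]
  [0, 2/3, 0]
  [2/3, 0, 2/5],
b = (-4, 28/15, -4/5).
Solving gives a_0 = -3, a_1 = 14/5, a_2 = 3, so
  g(x) = 3*x^2 + 14*x/5 - 3.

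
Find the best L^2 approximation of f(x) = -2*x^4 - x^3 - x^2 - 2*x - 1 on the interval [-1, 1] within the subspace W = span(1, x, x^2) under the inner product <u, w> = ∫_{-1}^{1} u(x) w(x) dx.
g(x) = -19*x^2/7 - 13*x/5 - 29/35

The best approximation g ∈ W is the orthogonal projection of f onto W. Writing g = a_0 + a_1 x + a_2 x^2, the coefficients solve the normal equations G · a = b where
  G_{ij} = <φ_i, φ_j> and b_i = <f, φ_i>, with φ_0 = 1, φ_1 = x, φ_2 = x^2.
G =
  [2, 0, 2/3]
  [0, 2/3, 0]
  [2/3, 0, 2/5],
b = (-52/15, -26/15, -172/105).
Solving gives a_0 = -29/35, a_1 = -13/5, a_2 = -19/7, so
  g(x) = -19*x^2/7 - 13*x/5 - 29/35.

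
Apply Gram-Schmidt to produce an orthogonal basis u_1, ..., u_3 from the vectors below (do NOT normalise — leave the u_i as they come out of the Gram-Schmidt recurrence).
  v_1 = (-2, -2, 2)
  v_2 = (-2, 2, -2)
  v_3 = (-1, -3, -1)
Orthogonal basis:
  u_1 = (-2, -2, 2)
  u_2 = (-8/3, 4/3, -4/3)
  u_3 = (0, -2, -2)

Apply the Gram-Schmidt recurrence
  u_1 = v_1
  u_i = v_i − Σ_{j<i} ((v_i · u_j) / (u_j · u_j)) · u_j.

Step by step this gives:
  u_1 = (-2, -2, 2)
  u_2 = (-8/3, 4/3, -4/3)
  u_3 = (0, -2, -2)

Orthogonality check:
  u_2 · u_1 = 0 (should be 0)
  u_3 · u_1 = 0 (should be 0)
  u_3 · u_2 = 0 (should be 0)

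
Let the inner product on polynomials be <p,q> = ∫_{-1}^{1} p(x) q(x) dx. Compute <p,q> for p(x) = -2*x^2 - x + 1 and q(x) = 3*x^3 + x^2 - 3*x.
<p,q> = 2/3

Expand the product: p(x)·q(x) = -6*x^5 - 5*x^4 + 8*x^3 + 4*x^2 - 3*x.
∫_{-1}^{1} of each monomial x^k gives [2/(k+1) if k even, 0 if k odd]. Integrating term-by-term (or equivalently evaluating the antiderivative F(x) = -x^6 - x^5 + 2*x^4 + 4*x^3/3 - 3*x^2/2 at the endpoints):
  F(1) − F(−1) = -1/6 − (-5/6) = 2/3.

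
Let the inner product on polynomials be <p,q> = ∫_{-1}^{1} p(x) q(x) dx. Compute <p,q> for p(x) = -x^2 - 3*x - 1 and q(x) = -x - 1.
<p,q> = 14/3

Expand the product: p(x)·q(x) = x^3 + 4*x^2 + 4*x + 1.
∫_{-1}^{1} of each monomial x^k gives [2/(k+1) if k even, 0 if k odd]. Integrating term-by-term (or equivalently evaluating the antiderivative F(x) = x^4/4 + 4*x^3/3 + 2*x^2 + x at the endpoints):
  F(1) − F(−1) = 55/12 − (-1/12) = 14/3.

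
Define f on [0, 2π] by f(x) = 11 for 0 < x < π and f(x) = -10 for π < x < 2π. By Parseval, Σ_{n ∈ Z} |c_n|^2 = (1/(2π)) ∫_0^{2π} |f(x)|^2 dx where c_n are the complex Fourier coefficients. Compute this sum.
Σ |c_n|^2 = 221/2

Parseval equates the L^2 energy of f (normalised by 1/(2π)) with the ℓ^2 sum of its Fourier coefficients: (1/(2π)) ∫_0^{2π} |f|^2 = Σ |c_n|^2.
Compute the left side: (1/(2π)) [∫_0^π 11^2 dx + ∫_π^{2π} (-10)^2 dx] = (1/(2π)) · (121π + 100π) = (121 + 100)/2 = 221/2.
So Σ_{n ∈ Z} |c_n|^2 = 221/2.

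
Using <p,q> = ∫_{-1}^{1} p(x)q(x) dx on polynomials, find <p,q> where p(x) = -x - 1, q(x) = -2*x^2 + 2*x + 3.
<p,q> = -6

Expand the product: p(x)·q(x) = 2*x^3 - 5*x - 3.
∫_{-1}^{1} of each monomial x^k gives [2/(k+1) if k even, 0 if k odd]. Integrating term-by-term (or equivalently evaluating the antiderivative F(x) = x^4/2 - 5*x^2/2 - 3*x at the endpoints):
  F(1) − F(−1) = -5 − (1) = -6.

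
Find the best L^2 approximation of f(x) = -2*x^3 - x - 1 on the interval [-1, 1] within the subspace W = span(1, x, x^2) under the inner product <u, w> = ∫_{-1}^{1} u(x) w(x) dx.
g(x) = -11*x/5 - 1

The best approximation g ∈ W is the orthogonal projection of f onto W. Writing g = a_0 + a_1 x + a_2 x^2, the coefficients solve the normal equations G · a = b where
  G_{ij} = <φ_i, φ_j> and b_i = <f, φ_i>, with φ_0 = 1, φ_1 = x, φ_2 = x^2.
G =
  [2, 0, 2/3]
  [0, 2/3, 0]
  [2/3, 0, 2/5],
b = (-2, -22/15, -2/3).
Solving gives a_0 = -1, a_1 = -11/5, a_2 = 0, so
  g(x) = -11*x/5 - 1.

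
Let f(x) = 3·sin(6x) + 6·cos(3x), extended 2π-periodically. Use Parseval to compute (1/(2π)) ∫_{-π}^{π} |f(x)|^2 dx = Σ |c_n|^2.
Σ |c_n|^2 = 45/2

Expand |f|^2 and use orthogonality of {sin(nx), cos(mx)} on [-π, π]:
  ∫_{-π}^{π} sin(nx)^2 dx = π, ∫ cos(mx)^2 dx = π, and cross terms integrate to 0.
So ∫_{-π}^{π} f(x)^2 dx = 3^2 · π + 6^2 · π = (9 + 36)π.
Divide by 2π: (9 + 36)/2 = 45/2.
By Parseval, this equals Σ |c_n|^2.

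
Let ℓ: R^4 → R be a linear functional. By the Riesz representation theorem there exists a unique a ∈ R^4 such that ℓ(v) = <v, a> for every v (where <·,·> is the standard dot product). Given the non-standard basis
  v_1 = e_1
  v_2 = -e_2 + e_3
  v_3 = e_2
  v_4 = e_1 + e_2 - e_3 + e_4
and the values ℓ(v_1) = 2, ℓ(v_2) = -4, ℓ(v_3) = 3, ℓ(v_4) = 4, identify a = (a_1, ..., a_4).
a = (2, 3, -1, -2)

Write a = (a_1, ..., a_4) in the standard basis. For each basis vector v_i, ℓ(v_i) = <v_i, a> is a linear equation in the a_j's. Collect the n equations into a matrix system V a = ℓ, where row i of V is v_i (expressed in the standard basis). Since V is invertible (lower-triangular with 1s on the diagonal, up to permutation), solve by back-substitution:
  V =
[[1, 0, 0, 0],
 [0, -1, 1, 0],
 [0, 1, 0, 0],
 [1, 1, -1, 1]]
  V a = (2, -4, 3, 4)
Solving gives a = (2, 3, -1, -2).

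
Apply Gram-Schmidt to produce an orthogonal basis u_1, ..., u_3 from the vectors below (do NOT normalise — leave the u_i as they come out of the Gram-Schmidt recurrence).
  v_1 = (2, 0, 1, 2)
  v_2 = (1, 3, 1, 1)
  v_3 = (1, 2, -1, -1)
Orthogonal basis:
  u_1 = (2, 0, 1, 2)
  u_2 = (-1/9, 3, 4/9, -1/9)
  u_3 = (107/83, 16/83, -96/83, -59/83)

Apply the Gram-Schmidt recurrence
  u_1 = v_1
  u_i = v_i − Σ_{j<i} ((v_i · u_j) / (u_j · u_j)) · u_j.

Step by step this gives:
  u_1 = (2, 0, 1, 2)
  u_2 = (-1/9, 3, 4/9, -1/9)
  u_3 = (107/83, 16/83, -96/83, -59/83)

Orthogonality check:
  u_2 · u_1 = 0 (should be 0)
  u_3 · u_1 = 0 (should be 0)
  u_3 · u_2 = 0 (should be 0)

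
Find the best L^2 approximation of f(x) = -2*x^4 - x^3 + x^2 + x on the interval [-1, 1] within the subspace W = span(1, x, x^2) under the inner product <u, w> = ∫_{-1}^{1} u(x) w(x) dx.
g(x) = -5*x^2/7 + 2*x/5 + 6/35

The best approximation g ∈ W is the orthogonal projection of f onto W. Writing g = a_0 + a_1 x + a_2 x^2, the coefficients solve the normal equations G · a = b where
  G_{ij} = <φ_i, φ_j> and b_i = <f, φ_i>, with φ_0 = 1, φ_1 = x, φ_2 = x^2.
G =
  [2, 0, 2/3]
  [0, 2/3, 0]
  [2/3, 0, 2/5],
b = (-2/15, 4/15, -6/35).
Solving gives a_0 = 6/35, a_1 = 2/5, a_2 = -5/7, so
  g(x) = -5*x^2/7 + 2*x/5 + 6/35.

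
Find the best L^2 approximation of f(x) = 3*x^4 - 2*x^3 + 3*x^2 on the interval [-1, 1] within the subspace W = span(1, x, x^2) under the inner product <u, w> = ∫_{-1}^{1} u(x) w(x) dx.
g(x) = 39*x^2/7 - 6*x/5 - 9/35

The best approximation g ∈ W is the orthogonal projection of f onto W. Writing g = a_0 + a_1 x + a_2 x^2, the coefficients solve the normal equations G · a = b where
  G_{ij} = <φ_i, φ_j> and b_i = <f, φ_i>, with φ_0 = 1, φ_1 = x, φ_2 = x^2.
G =
  [2, 0, 2/3]
  [0, 2/3, 0]
  [2/3, 0, 2/5],
b = (16/5, -4/5, 72/35).
Solving gives a_0 = -9/35, a_1 = -6/5, a_2 = 39/7, so
  g(x) = 39*x^2/7 - 6*x/5 - 9/35.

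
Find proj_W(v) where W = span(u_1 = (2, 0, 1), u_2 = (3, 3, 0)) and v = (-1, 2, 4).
proj_W(v) = (5/6, 1/6, 1/3)

Set up U = [u_1 | ... | u_2] ∈ R^(3×2). The projector onto W = col(U) is P = U (U^T U)^(-1) U^T.
Compute U^T U =
  [5, 6]
  [6, 18],
and U^T v = (2, 3).
Solve U^T U · c = U^T v for the coefficients: c = (1/3, 1/18). The projection is proj_W(v) = U c.
Check: (v - proj_W(v)) · u_1 = 0  (should be 0).
Check: (v - proj_W(v)) · u_2 = 0  (should be 0).
Result: proj_W(v) = (5/6, 1/6, 1/3).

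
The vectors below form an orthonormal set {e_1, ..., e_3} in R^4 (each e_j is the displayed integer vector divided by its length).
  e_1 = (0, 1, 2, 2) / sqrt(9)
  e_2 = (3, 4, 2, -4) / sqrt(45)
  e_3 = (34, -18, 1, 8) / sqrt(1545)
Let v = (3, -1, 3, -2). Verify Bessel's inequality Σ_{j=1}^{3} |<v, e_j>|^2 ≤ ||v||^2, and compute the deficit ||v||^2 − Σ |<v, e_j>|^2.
Σ |<v, e_j>|^2 = 1601/103; ||v||^2 = 23; deficit = 768/103

Write each e_j = u_j / sqrt(<u_j, u_j>) where u_j is the displayed integer vector. Then <v, e_j> = <v, u_j> / sqrt(<u_j, u_j>), so |<v, e_j>|^2 = <v, u_j>^2 / <u_j, u_j>.
Coefficients: <v, e_1> = 1/sqrt(9), <v, e_2> = 19/sqrt(45), <v, e_3> = 107/sqrt(1545).
Square and sum: Σ |<v, e_j>|^2 = 1601/103.
Compute ||v||^2 = v·v = 23.
Deficit = 23 − 1601/103 = 768/103 ≥ 0, confirming Bessel's inequality. (The deficit equals ||v − Σ <v,e_j> e_j||^2, the squared distance from v to span{e_j}.)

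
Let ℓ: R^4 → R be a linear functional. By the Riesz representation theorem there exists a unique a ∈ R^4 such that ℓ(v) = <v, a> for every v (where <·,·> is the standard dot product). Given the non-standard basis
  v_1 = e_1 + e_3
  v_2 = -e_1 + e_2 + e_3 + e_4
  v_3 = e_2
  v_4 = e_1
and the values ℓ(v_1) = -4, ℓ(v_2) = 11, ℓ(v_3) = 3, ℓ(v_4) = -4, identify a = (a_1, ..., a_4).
a = (-4, 3, 0, 4)

Write a = (a_1, ..., a_4) in the standard basis. For each basis vector v_i, ℓ(v_i) = <v_i, a> is a linear equation in the a_j's. Collect the n equations into a matrix system V a = ℓ, where row i of V is v_i (expressed in the standard basis). Since V is invertible (lower-triangular with 1s on the diagonal, up to permutation), solve by back-substitution:
  V =
[[1, 0, 1, 0],
 [-1, 1, 1, 1],
 [0, 1, 0, 0],
 [1, 0, 0, 0]]
  V a = (-4, 11, 3, -4)
Solving gives a = (-4, 3, 0, 4).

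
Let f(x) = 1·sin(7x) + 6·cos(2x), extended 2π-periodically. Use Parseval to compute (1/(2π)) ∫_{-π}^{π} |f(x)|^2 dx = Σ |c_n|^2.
Σ |c_n|^2 = 37/2

Expand |f|^2 and use orthogonality of {sin(nx), cos(mx)} on [-π, π]:
  ∫_{-π}^{π} sin(nx)^2 dx = π, ∫ cos(mx)^2 dx = π, and cross terms integrate to 0.
So ∫_{-π}^{π} f(x)^2 dx = 1^2 · π + 6^2 · π = (1 + 36)π.
Divide by 2π: (1 + 36)/2 = 37/2.
By Parseval, this equals Σ |c_n|^2.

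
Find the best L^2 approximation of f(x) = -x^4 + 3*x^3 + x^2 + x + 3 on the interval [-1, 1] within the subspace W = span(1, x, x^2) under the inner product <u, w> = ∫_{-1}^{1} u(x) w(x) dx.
g(x) = x^2/7 + 14*x/5 + 108/35

The best approximation g ∈ W is the orthogonal projection of f onto W. Writing g = a_0 + a_1 x + a_2 x^2, the coefficients solve the normal equations G · a = b where
  G_{ij} = <φ_i, φ_j> and b_i = <f, φ_i>, with φ_0 = 1, φ_1 = x, φ_2 = x^2.
G =
  [2, 0, 2/3]
  [0, 2/3, 0]
  [2/3, 0, 2/5],
b = (94/15, 28/15, 74/35).
Solving gives a_0 = 108/35, a_1 = 14/5, a_2 = 1/7, so
  g(x) = x^2/7 + 14*x/5 + 108/35.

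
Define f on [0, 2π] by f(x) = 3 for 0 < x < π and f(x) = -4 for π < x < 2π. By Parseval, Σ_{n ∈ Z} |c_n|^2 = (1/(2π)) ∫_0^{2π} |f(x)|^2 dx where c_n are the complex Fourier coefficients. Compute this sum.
Σ |c_n|^2 = 25/2

Parseval equates the L^2 energy of f (normalised by 1/(2π)) with the ℓ^2 sum of its Fourier coefficients: (1/(2π)) ∫_0^{2π} |f|^2 = Σ |c_n|^2.
Compute the left side: (1/(2π)) [∫_0^π 3^2 dx + ∫_π^{2π} (-4)^2 dx] = (1/(2π)) · (9π + 16π) = (9 + 16)/2 = 25/2.
So Σ_{n ∈ Z} |c_n|^2 = 25/2.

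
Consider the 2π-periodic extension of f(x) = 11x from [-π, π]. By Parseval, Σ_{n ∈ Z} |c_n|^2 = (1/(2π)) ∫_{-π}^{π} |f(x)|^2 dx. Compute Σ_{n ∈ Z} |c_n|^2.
Σ |c_n|^2 = 121π^2/3

Expand and integrate term by term over [-π, π]:
  ∫ (11x)^2 dx = 121·(2π^3/3); ∫ 2·11·(0)·x dx = 0 (odd integrand); ∫ 0^2 dx = 0·2π.
So (1/(2π)) ∫_{-π}^{π} (11x)^2 dx = 121π^2/3 + 0 = 121π^2/3.
Parseval ⇒ Σ |c_n|^2 = 121π^2/3.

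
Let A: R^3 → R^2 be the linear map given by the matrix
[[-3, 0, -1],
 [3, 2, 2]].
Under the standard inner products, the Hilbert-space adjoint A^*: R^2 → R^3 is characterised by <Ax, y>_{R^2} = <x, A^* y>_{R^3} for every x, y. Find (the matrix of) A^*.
A^* = A^T =
[[-3, 3],
 [0, 2],
 [-1, 2]]

For real matrices with standard dot products, the defining identity <Ax, y> = <x, A^* y> gives (Ax)^T y = x^T (A^*) y, i.e. x^T A^T y = x^T (A^*) y. Since this holds for all x, y, we must have A^* = A^T. Therefore
A^* =
[[-3, 3],
 [0, 2],
 [-1, 2]].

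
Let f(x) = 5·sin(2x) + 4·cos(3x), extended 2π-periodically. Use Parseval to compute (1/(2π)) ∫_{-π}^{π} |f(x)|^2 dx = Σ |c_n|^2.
Σ |c_n|^2 = 41/2

Expand |f|^2 and use orthogonality of {sin(nx), cos(mx)} on [-π, π]:
  ∫_{-π}^{π} sin(nx)^2 dx = π, ∫ cos(mx)^2 dx = π, and cross terms integrate to 0.
So ∫_{-π}^{π} f(x)^2 dx = 5^2 · π + 4^2 · π = (25 + 16)π.
Divide by 2π: (25 + 16)/2 = 41/2.
By Parseval, this equals Σ |c_n|^2.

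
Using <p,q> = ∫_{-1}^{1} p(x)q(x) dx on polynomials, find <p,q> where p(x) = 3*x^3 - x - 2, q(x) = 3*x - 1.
<p,q> = 28/5

Expand the product: p(x)·q(x) = 9*x^4 - 3*x^3 - 3*x^2 - 5*x + 2.
∫_{-1}^{1} of each monomial x^k gives [2/(k+1) if k even, 0 if k odd]. Integrating term-by-term (or equivalently evaluating the antiderivative F(x) = 9*x^5/5 - 3*x^4/4 - x^3 - 5*x^2/2 + 2*x at the endpoints):
  F(1) − F(−1) = -9/20 − (-121/20) = 28/5.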